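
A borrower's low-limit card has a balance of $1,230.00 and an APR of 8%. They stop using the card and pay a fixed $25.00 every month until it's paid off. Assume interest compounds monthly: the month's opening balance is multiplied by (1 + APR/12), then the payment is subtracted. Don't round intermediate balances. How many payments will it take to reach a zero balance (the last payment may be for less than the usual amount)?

60 months

Monthly rate r = 8%/12 = 0.666667% = 0.00666667.
Recurrence: B ← B·(1+r) − $25.00.
Month 1: interest $8.20; balance after payment $1,213.20.
Month 2: interest $8.09; balance after payment $1,196.29.
Closed form: n = −ln(1 − rB₀/P)/ln(1+r) = −ln(0.672)/ln(1.00667) ≈ 59.823, so the balance reaches zero during payment 60.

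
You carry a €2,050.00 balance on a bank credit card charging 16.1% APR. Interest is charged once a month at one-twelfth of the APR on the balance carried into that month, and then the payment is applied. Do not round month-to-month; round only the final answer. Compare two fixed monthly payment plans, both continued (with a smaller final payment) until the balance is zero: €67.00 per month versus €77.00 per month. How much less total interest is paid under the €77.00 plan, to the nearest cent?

Monthly rate r = 16.1%/12 = 1.34167% = 0.0134167.
At €67.00/mo: n = ⌈−ln(1 − rB₀/P)/ln(1+r)⌉ = 40 payments (last €43.97); total interest = total paid − €2,050.00 = €606.97.
At €77.00/mo: 34 payments (last €12.26); total interest €503.26.
Interest saved = €606.97 − €503.26 = €103.71.

€103.71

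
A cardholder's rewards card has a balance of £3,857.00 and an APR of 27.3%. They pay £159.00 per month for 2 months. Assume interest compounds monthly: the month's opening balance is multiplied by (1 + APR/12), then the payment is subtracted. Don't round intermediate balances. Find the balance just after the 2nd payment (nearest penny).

£3,712.87

Monthly rate r = 27.3%/12 = 2.275% = 0.02275.
Each month: B ← B·(1+r) − £159.00.
Month 1: interest £87.75; balance after payment £3,785.75.
Month 2: interest £86.13; balance after payment £3,712.87.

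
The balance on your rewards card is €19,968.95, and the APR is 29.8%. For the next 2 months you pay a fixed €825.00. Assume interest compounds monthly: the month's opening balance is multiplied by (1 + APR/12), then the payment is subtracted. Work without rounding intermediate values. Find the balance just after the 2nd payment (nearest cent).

€19,302.57

Monthly rate r = 29.8%/12 = 2.48333% = 0.0248333.
Each month: B ← B·(1+r) − €825.00.
Month 1: interest €495.90; balance after payment €19,639.85.
Month 2: interest €487.72; balance after payment €19,302.57.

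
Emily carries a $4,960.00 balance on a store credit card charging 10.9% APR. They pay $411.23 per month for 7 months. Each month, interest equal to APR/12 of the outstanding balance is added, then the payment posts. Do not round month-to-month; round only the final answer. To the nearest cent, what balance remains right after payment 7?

Monthly rate r = 10.9%/12 = 0.908333% = 0.00908333.
Each month: B ← B·(1+r) − $411.23.
Month 1: interest $45.05; balance after payment $4,593.82.
Month 2: interest $41.73; balance after payment $4,224.32.
Month 3: interest $38.37; balance after payment $3,851.46.
Month 4: interest $34.98; balance after payment $3,475.22.
Month 5: interest $31.57; balance after payment $3,095.55.
Month 6: interest $28.12; balance after payment $2,712.44.
Month 7: interest $24.64; balance after payment $2,325.85.

$2,325.85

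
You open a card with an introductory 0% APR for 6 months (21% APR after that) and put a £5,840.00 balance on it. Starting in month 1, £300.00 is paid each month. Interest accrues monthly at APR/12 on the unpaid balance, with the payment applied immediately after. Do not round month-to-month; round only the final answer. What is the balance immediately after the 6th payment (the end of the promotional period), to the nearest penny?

£4,040.00

Promo months 1–6 at r₀ = 0%/12 = 0; months 7+ at r₁ = 21%/12 = 0.0175.
After month 6 (no interest yet): B = £5,840.00 − 6·£300.00 = £4,040.00.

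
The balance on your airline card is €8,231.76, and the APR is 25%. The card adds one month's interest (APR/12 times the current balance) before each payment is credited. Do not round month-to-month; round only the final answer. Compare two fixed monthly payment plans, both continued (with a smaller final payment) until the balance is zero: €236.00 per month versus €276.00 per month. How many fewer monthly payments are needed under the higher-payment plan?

Monthly rate r = 25%/12 = 2.08333% = 0.0208333.
At €236.00/mo: n = ⌈−ln(1 − rB₀/P)/ln(1+r)⌉ = 63 payments (last €214.16); total interest = total paid − €8,231.76 = €6,614.40.
At €276.00/mo: 48 payments (last €27.82); total interest €4,768.06.
Payments saved = 63 − 48 = 15.

15 fewer payments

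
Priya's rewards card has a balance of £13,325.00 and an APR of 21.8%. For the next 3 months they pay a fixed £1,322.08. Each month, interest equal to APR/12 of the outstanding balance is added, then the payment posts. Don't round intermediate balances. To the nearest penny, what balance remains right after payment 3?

£10,025.76

Monthly rate r = 21.8%/12 = 1.81667% = 0.0181667.
Each month: B ← B·(1+r) − £1,322.08.
Month 1: interest £242.07; balance after payment £12,244.99.
Month 2: interest £222.45; balance after payment £11,145.36.
Month 3: interest £202.47; balance after payment £10,025.76.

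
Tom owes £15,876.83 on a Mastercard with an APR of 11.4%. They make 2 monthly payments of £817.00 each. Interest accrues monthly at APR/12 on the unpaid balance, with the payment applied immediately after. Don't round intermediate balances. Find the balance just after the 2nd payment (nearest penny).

£14,538.16

Monthly rate r = 11.4%/12 = 0.95% = 0.0095.
Each month: B ← B·(1+r) − £817.00.
Month 1: interest £150.83; balance after payment £15,210.66.
Month 2: interest £144.50; balance after payment £14,538.16.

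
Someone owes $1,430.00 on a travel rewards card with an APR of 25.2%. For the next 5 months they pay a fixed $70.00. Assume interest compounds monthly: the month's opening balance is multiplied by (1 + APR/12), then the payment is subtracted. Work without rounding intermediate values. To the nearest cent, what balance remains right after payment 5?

Monthly rate r = 25.2%/12 = 2.1% = 0.021.
Each month: B ← B·(1+r) − $70.00.
Month 1: interest $30.03; balance after payment $1,390.03.
Month 2: interest $29.19; balance after payment $1,349.22.
Month 3: interest $28.33; balance after payment $1,307.55.
Month 4: interest $27.46; balance after payment $1,265.01.
Month 5: interest $26.57; balance after payment $1,221.58.

$1,221.58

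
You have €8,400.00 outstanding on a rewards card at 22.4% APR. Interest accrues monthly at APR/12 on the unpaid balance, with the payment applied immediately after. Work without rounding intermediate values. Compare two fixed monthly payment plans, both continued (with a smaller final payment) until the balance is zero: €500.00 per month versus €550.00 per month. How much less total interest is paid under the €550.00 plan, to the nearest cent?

Monthly rate r = 22.4%/12 = 1.86667% = 0.0186667.
At €500.00/mo: n = ⌈−ln(1 − rB₀/P)/ln(1+r)⌉ = 21 payments (last €174.15); total interest = total paid − €8,400.00 = €1,774.15.
At €550.00/mo: 19 payments (last €80.85); total interest €1,580.85.
Interest saved = €1,774.15 − €1,580.85 = €193.30.

€193.30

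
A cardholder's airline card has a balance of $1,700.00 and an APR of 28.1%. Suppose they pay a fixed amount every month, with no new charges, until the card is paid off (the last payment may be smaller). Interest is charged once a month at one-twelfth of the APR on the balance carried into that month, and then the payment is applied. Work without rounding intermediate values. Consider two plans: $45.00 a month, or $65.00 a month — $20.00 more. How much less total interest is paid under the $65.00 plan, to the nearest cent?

Monthly rate r = 28.1%/12 = 2.34167% = 0.0234167.
At $45.00/mo: n = ⌈−ln(1 − rB₀/P)/ln(1+r)⌉ = 94 payments (last $13.65); total interest = total paid − $1,700.00 = $2,498.65.
At $65.00/mo: 41 payments (last $61.83); total interest $961.83.
Interest saved = $2,498.65 − $961.83 = $1,536.82.

$1,536.82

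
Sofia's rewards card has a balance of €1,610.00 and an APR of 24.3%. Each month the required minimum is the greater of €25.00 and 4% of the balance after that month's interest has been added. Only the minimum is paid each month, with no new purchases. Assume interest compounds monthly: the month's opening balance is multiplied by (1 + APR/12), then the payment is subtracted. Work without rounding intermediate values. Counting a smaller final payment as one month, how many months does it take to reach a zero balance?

Monthly rate r = 24.3%/12 = 2.025% = 0.02025.
While 4% of the post-interest balance exceeds €25.00, each month B ← (B·(1+r))·(1 − 0.04), i.e. B shrinks by the factor (1+r)·0.96 = 0.97944.
This holds for months 1–47. Entering month 48 the balance is €606.43; 4% of the post-interest balance is now below €25.00, so the flat €25.00 minimum applies from here.
From month 48 a fixed €25.00 at rate r clears €606.43 in 34 more payments. Total: 47 + 34 = 81 months.

81 months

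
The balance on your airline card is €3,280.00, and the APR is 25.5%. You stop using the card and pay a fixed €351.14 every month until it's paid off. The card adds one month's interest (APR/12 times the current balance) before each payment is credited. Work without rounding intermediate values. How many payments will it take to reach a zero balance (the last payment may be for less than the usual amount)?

11 months

Monthly rate r = 25.5%/12 = 2.125% = 0.02125.
Recurrence: B ← B·(1+r) − €351.14.
Month 1: interest €69.70; balance after payment €2,998.56.
Month 2: interest €63.72; balance after payment €2,711.14.
Closed form: n = −ln(1 − rB₀/P)/ln(1+r) = −ln(0.8015)/ln(1.02125) ≈ 10.523, so the balance reaches zero during payment 11.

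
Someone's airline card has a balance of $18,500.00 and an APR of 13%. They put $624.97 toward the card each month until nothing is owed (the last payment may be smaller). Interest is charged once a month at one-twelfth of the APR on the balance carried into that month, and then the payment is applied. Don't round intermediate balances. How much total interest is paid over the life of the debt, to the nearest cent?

$3,927.54

Monthly rate r = 13%/12 = 1.08333% = 0.0108333.
Payoff takes n = ⌈−ln(1 − rB₀/P)/ln(1+r)⌉ = ⌈35.885⌉ = 36 payments; the last is $553.59.
Total paid = 35·$624.97 + $553.59 = $22,427.54.
Total interest = total paid − principal = $22,427.54 − $18,500.00 = $3,927.54.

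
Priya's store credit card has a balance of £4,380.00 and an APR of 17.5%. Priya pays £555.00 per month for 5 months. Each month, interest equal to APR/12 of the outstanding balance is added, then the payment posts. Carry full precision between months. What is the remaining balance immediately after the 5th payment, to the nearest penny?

£1,851.70

Monthly rate r = 17.5%/12 = 1.45833% = 0.0145833.
Each month: B ← B·(1+r) − £555.00.
Month 1: interest £63.88; balance after payment £3,888.88.
Month 2: interest £56.71; balance after payment £3,390.59.
Month 3: interest £49.45; balance after payment £2,885.03.
Month 4: interest £42.07; balance after payment £2,372.11.
Month 5: interest £34.59; balance after payment £1,851.70.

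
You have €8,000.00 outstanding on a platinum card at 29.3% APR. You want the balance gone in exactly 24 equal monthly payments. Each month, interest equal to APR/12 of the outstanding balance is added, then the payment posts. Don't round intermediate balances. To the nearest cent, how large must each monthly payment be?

Monthly rate r = 29.3%/12 = 2.44167% = 0.0244167.
Level-payment amortization: P = B₀·r / (1 − (1+r)^(−n)) = 8000.00·0.0244167 / (1 − 1.02442^(−24)).
Denominator 1 − (1+r)^(−24) = 0.439519192.
P = 195.333 / 0.439519192 ≈ 444.43.

€444.43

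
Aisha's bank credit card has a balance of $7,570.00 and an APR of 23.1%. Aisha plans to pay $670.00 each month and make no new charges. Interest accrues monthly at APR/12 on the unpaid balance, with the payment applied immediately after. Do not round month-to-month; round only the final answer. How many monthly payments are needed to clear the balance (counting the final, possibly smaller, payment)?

13 payments

Monthly rate r = 23.1%/12 = 1.925% = 0.01925.
Recurrence: B ← B·(1+r) − $670.00.
Month 1: interest $145.72; balance after payment $7,045.72.
Month 2: interest $135.63; balance after payment $6,511.35.
Closed form: n = −ln(1 − rB₀/P)/ln(1+r) = −ln(0.7825)/ln(1.01925) ≈ 12.863, so the balance reaches zero during payment 13.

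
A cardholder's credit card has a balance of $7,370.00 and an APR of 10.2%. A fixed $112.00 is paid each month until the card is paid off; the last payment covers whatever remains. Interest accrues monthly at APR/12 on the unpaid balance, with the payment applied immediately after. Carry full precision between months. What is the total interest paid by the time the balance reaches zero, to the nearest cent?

$3,473.48

Monthly rate r = 10.2%/12 = 0.85% = 0.0085.
Payoff takes n = ⌈−ln(1 − rB₀/P)/ln(1+r)⌉ = ⌈96.816⌉ = 97 payments; the last is $91.48.
Total paid = 96·$112.00 + $91.48 = $10,843.48.
Total interest = total paid − principal = $10,843.48 − $7,370.00 = $3,473.48.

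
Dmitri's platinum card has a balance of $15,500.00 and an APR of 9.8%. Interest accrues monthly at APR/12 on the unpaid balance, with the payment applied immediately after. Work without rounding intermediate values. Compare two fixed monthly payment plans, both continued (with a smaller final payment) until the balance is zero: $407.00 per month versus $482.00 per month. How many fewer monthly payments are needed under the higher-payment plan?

8 fewer payments

Monthly rate r = 9.8%/12 = 0.816667% = 0.00816667.
At $407.00/mo: n = ⌈−ln(1 − rB₀/P)/ln(1+r)⌉ = 46 payments (last $326.98); total interest = total paid − $15,500.00 = $3,141.98.
At $482.00/mo: 38 payments (last $220.57); total interest $2,554.57.
Payments saved = 46 − 38 = 8.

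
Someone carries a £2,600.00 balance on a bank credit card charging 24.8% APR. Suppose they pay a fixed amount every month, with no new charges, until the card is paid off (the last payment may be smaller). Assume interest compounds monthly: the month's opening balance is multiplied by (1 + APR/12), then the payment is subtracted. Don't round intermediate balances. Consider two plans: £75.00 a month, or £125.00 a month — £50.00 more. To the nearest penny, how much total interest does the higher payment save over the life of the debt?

£1,187.31

Monthly rate r = 24.8%/12 = 2.06667% = 0.0206667.
At £75.00/mo: n = ⌈−ln(1 − rB₀/P)/ln(1+r)⌉ = 62 payments (last £46.12); total interest = total paid − £2,600.00 = £2,021.12.
At £125.00/mo: 28 payments (last £58.81); total interest £833.81.
Interest saved = £2,021.12 − £833.81 = £1,187.31.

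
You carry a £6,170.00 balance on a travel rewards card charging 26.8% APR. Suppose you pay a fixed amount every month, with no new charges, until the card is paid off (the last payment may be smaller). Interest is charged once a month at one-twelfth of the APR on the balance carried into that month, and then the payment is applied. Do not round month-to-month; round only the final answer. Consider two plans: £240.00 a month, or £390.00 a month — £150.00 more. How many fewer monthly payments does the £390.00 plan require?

19 fewer payments

Monthly rate r = 26.8%/12 = 2.23333% = 0.0223333.
At £240.00/mo: n = ⌈−ln(1 − rB₀/P)/ln(1+r)⌉ = 39 payments (last £156.48); total interest = total paid − £6,170.00 = £3,106.48.
At £390.00/mo: 20 payments (last £287.70); total interest £1,527.70.
Payments saved = 39 − 20 = 19.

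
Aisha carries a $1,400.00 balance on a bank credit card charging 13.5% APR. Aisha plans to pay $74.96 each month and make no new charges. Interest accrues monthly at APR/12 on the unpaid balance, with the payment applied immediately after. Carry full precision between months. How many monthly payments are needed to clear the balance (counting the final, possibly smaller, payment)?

22 months

Monthly rate r = 13.5%/12 = 1.125% = 0.01125.
Recurrence: B ← B·(1+r) − $74.96.
Month 1: interest $15.75; balance after payment $1,340.79.
Month 2: interest $15.08; balance after payment $1,280.91.
Closed form: n = −ln(1 − rB₀/P)/ln(1+r) = −ln(0.78989)/ln(1.01125) ≈ 21.083, so the balance reaches zero during payment 22.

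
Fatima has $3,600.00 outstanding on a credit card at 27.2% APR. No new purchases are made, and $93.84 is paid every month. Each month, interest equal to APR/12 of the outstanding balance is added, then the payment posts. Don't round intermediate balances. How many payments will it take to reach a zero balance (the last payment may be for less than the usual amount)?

Monthly rate r = 27.2%/12 = 2.26667% = 0.0226667.
Recurrence: B ← B·(1+r) − $93.84.
Month 1: interest $81.60; balance after payment $3,587.76.
Month 2: interest $81.32; balance after payment $3,575.24.
Closed form: n = −ln(1 − rB₀/P)/ln(1+r) = −ln(0.13043)/ln(1.02267) ≈ 90.877, so the balance reaches zero during payment 91.

91 payments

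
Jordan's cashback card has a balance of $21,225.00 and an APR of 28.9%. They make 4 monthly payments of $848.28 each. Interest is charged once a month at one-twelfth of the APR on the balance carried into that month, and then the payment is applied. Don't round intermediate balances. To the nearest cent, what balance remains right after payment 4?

Monthly rate r = 28.9%/12 = 2.40833% = 0.0240833.
Each month: B ← B·(1+r) − $848.28.
Month 1: interest $511.17; balance after payment $20,887.89.
Month 2: interest $503.05; balance after payment $20,542.66.
Month 3: interest $494.74; balance after payment $20,189.11.
Month 4: interest $486.22; balance after payment $19,827.06.

$19,827.06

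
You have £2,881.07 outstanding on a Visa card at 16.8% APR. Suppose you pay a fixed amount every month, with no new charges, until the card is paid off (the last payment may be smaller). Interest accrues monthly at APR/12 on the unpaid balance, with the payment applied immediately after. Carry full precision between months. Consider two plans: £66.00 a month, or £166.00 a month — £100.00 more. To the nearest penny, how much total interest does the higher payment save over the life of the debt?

Monthly rate r = 16.8%/12 = 1.4% = 0.014.
At £66.00/mo: n = ⌈−ln(1 − rB₀/P)/ln(1+r)⌉ = 68 payments (last £61.89); total interest = total paid − £2,881.07 = £1,602.82.
At £166.00/mo: 21 payments (last £3.73); total interest £442.66.
Interest saved = £1,602.82 − £442.66 = £1,160.16.

£1,160.16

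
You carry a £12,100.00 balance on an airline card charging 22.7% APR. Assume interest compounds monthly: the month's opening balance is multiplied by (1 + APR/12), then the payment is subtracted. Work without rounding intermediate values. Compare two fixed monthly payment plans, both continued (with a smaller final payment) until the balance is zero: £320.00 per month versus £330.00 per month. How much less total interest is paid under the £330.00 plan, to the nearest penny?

Monthly rate r = 22.7%/12 = 1.89167% = 0.0189167.
At £320.00/mo: n = ⌈−ln(1 − rB₀/P)/ln(1+r)⌉ = 68 payments (last £11.95); total interest = total paid − £12,100.00 = £9,351.95.
At £330.00/mo: 64 payments (last £40.51); total interest £8,730.51.
Interest saved = £9,351.95 − £8,730.51 = £621.44.

£621.44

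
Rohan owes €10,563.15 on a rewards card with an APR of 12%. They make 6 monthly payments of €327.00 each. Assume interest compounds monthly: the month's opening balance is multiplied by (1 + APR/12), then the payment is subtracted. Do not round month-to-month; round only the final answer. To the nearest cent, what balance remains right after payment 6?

Monthly rate r = 12%/12 = 1% = 0.01.
Each month: B ← B·(1+r) − €327.00.
Month 1: interest €105.63; balance after payment €10,341.78.
Month 2: interest €103.42; balance after payment €10,118.20.
Month 3: interest €101.18; balance after payment €9,892.38.
Month 4: interest €98.92; balance after payment €9,664.31.
Month 5: interest €96.64; balance after payment €9,433.95.
Month 6: interest €94.34; balance after payment €9,201.29.

€9,201.29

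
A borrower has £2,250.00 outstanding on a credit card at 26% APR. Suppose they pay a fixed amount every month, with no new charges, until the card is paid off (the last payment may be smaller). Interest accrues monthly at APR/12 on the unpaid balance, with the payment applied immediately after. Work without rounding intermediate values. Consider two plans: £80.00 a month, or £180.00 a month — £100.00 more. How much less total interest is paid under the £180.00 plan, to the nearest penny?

£855.66

Monthly rate r = 26%/12 = 2.16667% = 0.0216667.
At £80.00/mo: n = ⌈−ln(1 − rB₀/P)/ln(1+r)⌉ = 44 payments (last £68.37); total interest = total paid − £2,250.00 = £1,258.37.
At £180.00/mo: 15 payments (last £132.71); total interest £402.71.
Interest saved = £1,258.37 − £402.71 = £855.66.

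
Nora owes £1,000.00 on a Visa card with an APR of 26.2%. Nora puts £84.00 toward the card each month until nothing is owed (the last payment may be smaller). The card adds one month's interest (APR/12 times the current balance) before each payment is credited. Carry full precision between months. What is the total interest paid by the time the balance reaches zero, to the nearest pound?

Monthly rate r = 26.2%/12 = 2.18333% = 0.0218333.
Payoff takes n = ⌈−ln(1 − rB₀/P)/ln(1+r)⌉ = ⌈13.936⌉ = 14 payments; the last is £78.69.
Total paid = 13·£84.00 + £78.69 = £1,170.69.
Total interest = total paid − principal = £1,170.69 − £1,000.00 = £170.69.

£171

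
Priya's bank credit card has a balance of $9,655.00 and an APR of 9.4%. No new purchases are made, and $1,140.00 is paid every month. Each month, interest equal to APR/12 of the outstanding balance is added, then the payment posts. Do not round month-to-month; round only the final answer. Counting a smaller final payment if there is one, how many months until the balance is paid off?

9 months

Monthly rate r = 9.4%/12 = 0.783333% = 0.00783333.
Recurrence: B ← B·(1+r) − $1,140.00.
Month 1: interest $75.63; balance after payment $8,590.63.
Month 2: interest $67.29; balance after payment $7,517.92.
Closed form: n = −ln(1 − rB₀/P)/ln(1+r) = −ln(0.93366)/ln(1.00783) ≈ 8.798, so the balance reaches zero during payment 9.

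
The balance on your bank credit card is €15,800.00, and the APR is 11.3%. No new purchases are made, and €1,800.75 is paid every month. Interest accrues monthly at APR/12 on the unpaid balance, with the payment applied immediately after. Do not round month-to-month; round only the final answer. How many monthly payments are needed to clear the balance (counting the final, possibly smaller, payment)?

Monthly rate r = 11.3%/12 = 0.941667% = 0.00941667.
Recurrence: B ← B·(1+r) − €1,800.75.
Month 1: interest €148.78; balance after payment €14,148.03.
Month 2: interest €133.23; balance after payment €12,480.51.
Closed form: n = −ln(1 − rB₀/P)/ln(1+r) = −ln(0.91738)/ln(1.00942) ≈ 9.201, so the balance reaches zero during payment 10.

10 payments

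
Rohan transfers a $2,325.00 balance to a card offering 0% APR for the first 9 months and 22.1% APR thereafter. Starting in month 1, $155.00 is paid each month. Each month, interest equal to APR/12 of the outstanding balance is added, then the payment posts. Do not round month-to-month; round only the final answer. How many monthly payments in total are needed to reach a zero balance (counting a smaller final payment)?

Promo months 1–9 at r₀ = 0%/12 = 0; months 10+ at r₁ = 22.1%/12 = 0.0184167.
After month 9 (no interest yet): B = $2,325.00 − 9·$155.00 = $930.00.
Then at r₁ with $155.00/mo: n₂ = −ln(1 − r₁·B/P)/ln(1+r₁) ≈ 6.42 → 7 more payments.

16 payments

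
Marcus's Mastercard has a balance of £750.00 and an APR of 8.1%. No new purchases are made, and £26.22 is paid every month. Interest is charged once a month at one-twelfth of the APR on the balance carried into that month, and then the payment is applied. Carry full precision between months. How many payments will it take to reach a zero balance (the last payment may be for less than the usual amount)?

Monthly rate r = 8.1%/12 = 0.675% = 0.00675.
Recurrence: B ← B·(1+r) − £26.22.
Month 1: interest £5.06; balance after payment £728.84.
Month 2: interest £4.92; balance after payment £707.54.
Closed form: n = −ln(1 − rB₀/P)/ln(1+r) = −ln(0.80692)/ln(1.00675) ≈ 31.889, so the balance reaches zero during payment 32.

32 months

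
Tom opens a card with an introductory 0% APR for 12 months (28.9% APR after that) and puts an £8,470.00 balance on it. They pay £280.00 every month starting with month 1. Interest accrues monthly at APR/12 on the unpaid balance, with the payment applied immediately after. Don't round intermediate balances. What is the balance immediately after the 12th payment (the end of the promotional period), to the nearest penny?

£5,110.00

Promo months 1–12 at r₀ = 0%/12 = 0; months 13+ at r₁ = 28.9%/12 = 0.0240833.
After month 12 (no interest yet): B = £8,470.00 − 12·£280.00 = £5,110.00.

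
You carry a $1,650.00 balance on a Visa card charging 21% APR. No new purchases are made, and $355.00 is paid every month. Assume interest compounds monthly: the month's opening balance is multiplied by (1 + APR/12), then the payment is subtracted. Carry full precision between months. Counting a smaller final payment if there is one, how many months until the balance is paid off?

Monthly rate r = 21%/12 = 1.75% = 0.0175.
Recurrence: B ← B·(1+r) − $355.00.
Month 1: interest $28.88; balance after payment $1,323.88.
Month 2: interest $23.17; balance after payment $992.04.
Month 3: interest $17.36; balance after payment $654.40.
Month 4: interest $11.45; balance after payment $310.86.
Month 5: interest $5.44; balance after payment $0.00.

5 months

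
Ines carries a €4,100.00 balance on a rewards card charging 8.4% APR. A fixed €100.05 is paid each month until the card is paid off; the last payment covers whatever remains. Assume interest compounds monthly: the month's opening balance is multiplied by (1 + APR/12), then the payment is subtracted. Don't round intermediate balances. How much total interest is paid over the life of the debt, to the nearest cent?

Monthly rate r = 8.4%/12 = 0.7% = 0.007.
Payoff takes n = ⌈−ln(1 − rB₀/P)/ln(1+r)⌉ = ⌈48.465⌉ = 49 payments; the last is €46.60.
Total paid = 48·€100.05 + €46.60 = €4,849.00.
Total interest = total paid − principal = €4,849.00 − €4,100.00 = €749.00.

€749.00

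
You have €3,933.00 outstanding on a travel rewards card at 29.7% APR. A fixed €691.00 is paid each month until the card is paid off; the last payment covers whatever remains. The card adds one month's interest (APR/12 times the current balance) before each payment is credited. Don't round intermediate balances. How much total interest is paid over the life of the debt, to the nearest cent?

€359.79

Monthly rate r = 29.7%/12 = 2.475% = 0.02475.
Payoff takes n = ⌈−ln(1 − rB₀/P)/ln(1+r)⌉ = ⌈6.210⌉ = 7 payments; the last is €146.79.
Total paid = 6·€691.00 + €146.79 = €4,292.79.
Total interest = total paid − principal = €4,292.79 − €3,933.00 = €359.79.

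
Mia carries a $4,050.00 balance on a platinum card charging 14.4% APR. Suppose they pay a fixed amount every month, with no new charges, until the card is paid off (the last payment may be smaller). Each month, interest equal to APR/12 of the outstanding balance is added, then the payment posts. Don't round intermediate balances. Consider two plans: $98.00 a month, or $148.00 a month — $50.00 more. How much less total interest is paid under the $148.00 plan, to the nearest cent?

Monthly rate r = 14.4%/12 = 1.2% = 0.012.
At $98.00/mo: n = ⌈−ln(1 − rB₀/P)/ln(1+r)⌉ = 58 payments (last $41.95); total interest = total paid − $4,050.00 = $1,577.95.
At $148.00/mo: 34 payments (last $55.01); total interest $889.01.
Interest saved = $1,577.95 − $889.01 = $688.94.

$688.94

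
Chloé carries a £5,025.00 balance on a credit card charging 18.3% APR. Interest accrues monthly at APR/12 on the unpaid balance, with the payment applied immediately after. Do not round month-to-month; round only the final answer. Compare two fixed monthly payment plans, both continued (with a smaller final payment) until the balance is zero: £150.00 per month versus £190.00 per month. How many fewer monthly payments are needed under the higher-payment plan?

Monthly rate r = 18.3%/12 = 1.525% = 0.01525.
At £150.00/mo: n = ⌈−ln(1 − rB₀/P)/ln(1+r)⌉ = 48 payments (last £37.85); total interest = total paid − £5,025.00 = £2,062.85.
At £190.00/mo: 35 payments (last £22.65); total interest £1,457.65.
Payments saved = 48 − 35 = 13.

13 fewer payments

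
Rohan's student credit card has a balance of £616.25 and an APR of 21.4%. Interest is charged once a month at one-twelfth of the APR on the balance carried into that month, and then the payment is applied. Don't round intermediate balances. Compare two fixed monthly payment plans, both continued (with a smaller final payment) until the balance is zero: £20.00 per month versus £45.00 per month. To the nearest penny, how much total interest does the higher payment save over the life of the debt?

£189.34

Monthly rate r = 21.4%/12 = 1.78333% = 0.0178333.
At £20.00/mo: n = ⌈−ln(1 − rB₀/P)/ln(1+r)⌉ = 46 payments (last £2.22); total interest = total paid − £616.25 = £285.97.
At £45.00/mo: 16 payments (last £37.88); total interest £96.63.
Interest saved = £285.97 − £96.63 = £189.34.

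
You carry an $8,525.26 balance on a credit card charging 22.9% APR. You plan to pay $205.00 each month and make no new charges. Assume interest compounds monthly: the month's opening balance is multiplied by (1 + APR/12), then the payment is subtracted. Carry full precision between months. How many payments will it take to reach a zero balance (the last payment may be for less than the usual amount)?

84 payments

Monthly rate r = 22.9%/12 = 1.90833% = 0.0190833.
Recurrence: B ← B·(1+r) − $205.00.
Month 1: interest $162.69; balance after payment $8,482.95.
Month 2: interest $161.88; balance after payment $8,439.83.
Closed form: n = −ln(1 − rB₀/P)/ln(1+r) = −ln(0.20639)/ln(1.01908) ≈ 83.476, so the balance reaches zero during payment 84.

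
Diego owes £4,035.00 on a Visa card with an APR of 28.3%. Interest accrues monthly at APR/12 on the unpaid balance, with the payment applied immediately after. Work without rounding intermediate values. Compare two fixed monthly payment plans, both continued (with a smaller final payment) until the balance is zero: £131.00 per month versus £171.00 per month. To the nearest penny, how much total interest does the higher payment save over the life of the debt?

£1,319.88

Monthly rate r = 28.3%/12 = 2.35833% = 0.0235833.
At £131.00/mo: n = ⌈−ln(1 − rB₀/P)/ln(1+r)⌉ = 56 payments (last £79.46); total interest = total paid − £4,035.00 = £3,249.46.
At £171.00/mo: 35 payments (last £150.58); total interest £1,929.58.
Interest saved = £3,249.46 − £1,929.58 = £1,319.88.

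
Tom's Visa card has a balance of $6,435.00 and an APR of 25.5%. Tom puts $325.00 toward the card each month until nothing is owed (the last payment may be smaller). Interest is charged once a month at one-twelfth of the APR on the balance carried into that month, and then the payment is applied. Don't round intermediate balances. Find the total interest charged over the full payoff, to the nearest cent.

$2,004.44

Monthly rate r = 25.5%/12 = 2.125% = 0.02125.
Payoff takes n = ⌈−ln(1 − rB₀/P)/ln(1+r)⌉ = ⌈25.967⌉ = 26 payments; the last is $314.44.
Total paid = 25·$325.00 + $314.44 = $8,439.44.
Total interest = total paid − principal = $8,439.44 − $6,435.00 = $2,004.44.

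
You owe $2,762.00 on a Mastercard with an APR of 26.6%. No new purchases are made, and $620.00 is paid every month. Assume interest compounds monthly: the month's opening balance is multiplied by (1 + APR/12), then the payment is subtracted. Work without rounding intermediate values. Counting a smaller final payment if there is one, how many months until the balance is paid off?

Monthly rate r = 26.6%/12 = 2.21667% = 0.0221667.
Recurrence: B ← B·(1+r) − $620.00.
Month 1: interest $61.22; balance after payment $2,203.22.
Month 2: interest $48.84; balance after payment $1,632.06.
Month 3: interest $36.18; balance after payment $1,048.24.
Month 4: interest $23.24; balance after payment $451.48.
Month 5: interest $10.01; balance after payment $0.00.

5 payments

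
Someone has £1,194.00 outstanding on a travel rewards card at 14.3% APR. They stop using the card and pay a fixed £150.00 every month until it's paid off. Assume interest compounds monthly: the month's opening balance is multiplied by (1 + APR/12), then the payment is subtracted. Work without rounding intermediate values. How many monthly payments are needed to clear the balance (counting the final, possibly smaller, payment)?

Monthly rate r = 14.3%/12 = 1.19167% = 0.0119167.
Recurrence: B ← B·(1+r) − £150.00.
Month 1: interest £14.23; balance after payment £1,058.23.
Month 2: interest £12.61; balance after payment £920.84.
Closed form: n = −ln(1 − rB₀/P)/ln(1+r) = −ln(0.90514)/ln(1.01192) ≈ 8.413, so the balance reaches zero during payment 9.

9 payments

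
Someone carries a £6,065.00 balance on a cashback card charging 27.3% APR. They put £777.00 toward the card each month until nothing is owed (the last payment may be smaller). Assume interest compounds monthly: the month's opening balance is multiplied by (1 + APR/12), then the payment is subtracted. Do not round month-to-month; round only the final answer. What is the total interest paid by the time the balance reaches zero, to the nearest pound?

Monthly rate r = 27.3%/12 = 2.275% = 0.02275.
Payoff takes n = ⌈−ln(1 − rB₀/P)/ln(1+r)⌉ = ⌈8.691⌉ = 9 payments; the last is £538.70.
Total paid = 8·£777.00 + £538.70 = £6,754.70.
Total interest = total paid − principal = £6,754.70 − £6,065.00 = £689.70.

£690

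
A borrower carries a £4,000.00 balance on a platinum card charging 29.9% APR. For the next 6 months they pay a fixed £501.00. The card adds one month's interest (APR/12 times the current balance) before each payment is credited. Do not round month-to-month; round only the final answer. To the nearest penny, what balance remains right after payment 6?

Monthly rate r = 29.9%/12 = 2.49167% = 0.0249167.
Each month: B ← B·(1+r) − £501.00.
Month 1: interest £99.67; balance after payment £3,598.67.
Month 2: interest £89.67; balance after payment £3,187.33.
Month 3: interest £79.42; balance after payment £2,765.75.
Month 4: interest £68.91; balance after payment £2,333.66.
Month 5: interest £58.15; balance after payment £1,890.81.
Month 6: interest £47.11; balance after payment £1,436.92.

£1,436.92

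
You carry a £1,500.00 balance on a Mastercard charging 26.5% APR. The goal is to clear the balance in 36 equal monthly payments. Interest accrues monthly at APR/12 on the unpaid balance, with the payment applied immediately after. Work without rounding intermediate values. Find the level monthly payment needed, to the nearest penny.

Monthly rate r = 26.5%/12 = 2.20833% = 0.0220833.
Level-payment amortization: P = B₀·r / (1 − (1+r)^(−n)) = 1500.00·0.0220833 / (1 − 1.02208^(−36)).
Denominator 1 − (1+r)^(−36) = 0.544495191.
P = 33.125 / 0.544495191 ≈ 60.84.

£60.84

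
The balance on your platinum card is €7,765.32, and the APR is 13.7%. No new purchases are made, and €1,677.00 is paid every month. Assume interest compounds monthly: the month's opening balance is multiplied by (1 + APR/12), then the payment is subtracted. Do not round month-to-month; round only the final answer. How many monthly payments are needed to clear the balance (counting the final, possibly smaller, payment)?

5 months

Monthly rate r = 13.7%/12 = 1.14167% = 0.0114167.
Recurrence: B ← B·(1+r) − €1,677.00.
Month 1: interest €88.65; balance after payment €6,176.97.
Month 2: interest €70.52; balance after payment €4,570.49.
Month 3: interest €52.18; balance after payment €2,945.67.
Month 4: interest €33.63; balance after payment €1,302.30.
Month 5: interest €14.87; balance after payment €0.00.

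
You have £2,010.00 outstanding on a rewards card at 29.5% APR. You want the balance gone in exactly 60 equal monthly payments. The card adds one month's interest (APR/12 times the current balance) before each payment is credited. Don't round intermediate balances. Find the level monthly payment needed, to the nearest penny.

Monthly rate r = 29.5%/12 = 2.45833% = 0.0245833.
Level-payment amortization: P = B₀·r / (1 − (1+r)^(−n)) = 2010.00·0.0245833 / (1 − 1.02458^(−60)).
Denominator 1 − (1+r)^(−60) = 0.767103598.
P = 49.4125 / 0.767103598 ≈ 64.41.

£64.41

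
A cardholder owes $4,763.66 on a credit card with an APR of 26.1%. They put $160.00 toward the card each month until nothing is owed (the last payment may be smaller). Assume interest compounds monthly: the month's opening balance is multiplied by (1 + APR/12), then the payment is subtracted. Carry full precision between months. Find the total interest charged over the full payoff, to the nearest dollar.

Monthly rate r = 26.1%/12 = 2.175% = 0.02175.
Payoff takes n = ⌈−ln(1 − rB₀/P)/ln(1+r)⌉ = ⌈48.468⌉ = 49 payments; the last is $75.28.
Total paid = 48·$160.00 + $75.28 = $7,755.28.
Total interest = total paid − principal = $7,755.28 − $4,763.66 = $2,991.62.

$2,992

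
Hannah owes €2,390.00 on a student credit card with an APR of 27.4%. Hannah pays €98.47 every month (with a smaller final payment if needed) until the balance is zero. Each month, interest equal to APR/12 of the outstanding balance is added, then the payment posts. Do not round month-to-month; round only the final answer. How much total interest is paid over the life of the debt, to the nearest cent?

Monthly rate r = 27.4%/12 = 2.28333% = 0.0228333.
Payoff takes n = ⌈−ln(1 − rB₀/P)/ln(1+r)⌉ = ⌈35.784⌉ = 36 payments; the last is €77.37.
Total paid = 35·€98.47 + €77.37 = €3,523.82.
Total interest = total paid − principal = €3,523.82 − €2,390.00 = €1,133.82.

€1,133.82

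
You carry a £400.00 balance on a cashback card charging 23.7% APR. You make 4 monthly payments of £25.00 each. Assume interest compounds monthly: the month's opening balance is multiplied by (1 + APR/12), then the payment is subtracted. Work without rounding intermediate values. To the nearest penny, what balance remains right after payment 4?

Monthly rate r = 23.7%/12 = 1.975% = 0.01975.
Each month: B ← B·(1+r) − £25.00.
Month 1: interest £7.90; balance after payment £382.90.
Month 2: interest £7.56; balance after payment £365.46.
Month 3: interest £7.22; balance after payment £347.68.
Month 4: interest £6.87; balance after payment £329.55.

£329.55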